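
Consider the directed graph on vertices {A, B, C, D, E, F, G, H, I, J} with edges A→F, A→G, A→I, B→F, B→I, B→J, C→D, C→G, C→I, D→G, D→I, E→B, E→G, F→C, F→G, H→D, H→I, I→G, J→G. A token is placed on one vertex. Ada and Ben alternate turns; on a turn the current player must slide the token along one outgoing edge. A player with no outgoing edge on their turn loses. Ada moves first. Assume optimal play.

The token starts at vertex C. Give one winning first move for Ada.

Move to G.

Compute win/loss labels from the base case upward. A position with no move is L. Any other position is W if it can reach an L in one move, else L.
Every edge goes from a vertex to one that appears earlier in the order G, I, D, C, F, J, B, E, H, A, so processing vertices in that order labels each vertex after all of its successors.
G: no outgoing edge → L
I: →G(L), so W
D: →G(L), so W
C: →G(L), so W
F: →G(L), so W
J: →G(L), so W
B: →J(W), F(W), I(W) — all W, so L
E: →B(L), so W
H: →D(W), I(W) — all W, so L
A: →G(L), so W
From C, the L positions reachable in one move are: G.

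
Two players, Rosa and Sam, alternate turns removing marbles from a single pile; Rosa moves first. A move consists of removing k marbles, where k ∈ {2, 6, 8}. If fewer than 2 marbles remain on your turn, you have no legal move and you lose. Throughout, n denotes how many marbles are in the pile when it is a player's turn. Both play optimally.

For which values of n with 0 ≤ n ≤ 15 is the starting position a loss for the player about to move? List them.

Use the standard recursion: the mover loses at a terminal position; elsewhere, the mover wins exactly when some move hands the opponent an L position.
n=0: no move → L
n=1: no move → L
n=2: reaches L-position 0 → W
n=3: reaches L-position 1 → W
n=4: only reaches 2(W), which is W → L
n=5: only reaches 3(W), which is W → L
n=6: reaches L-position 4 → W
n=7: reaches L-position 5 → W
n=8: reaches L-position 0 → W
n=9: reaches L-position 1 → W
n=10: reaches L-position 4 → W
n=11: reaches L-position 5 → W
n=12: reaches L-position 4 → W
n=13: reaches L-position 5 → W
n=14: only reaches 12(W), 8(W), 6(W), all W → L
n=15: only reaches 13(W), 9(W), 7(W), all W → L
The losing starting values of n are exactly the entries labelled L in this table (6 of them).

0, 1, 4, 5, 14, 15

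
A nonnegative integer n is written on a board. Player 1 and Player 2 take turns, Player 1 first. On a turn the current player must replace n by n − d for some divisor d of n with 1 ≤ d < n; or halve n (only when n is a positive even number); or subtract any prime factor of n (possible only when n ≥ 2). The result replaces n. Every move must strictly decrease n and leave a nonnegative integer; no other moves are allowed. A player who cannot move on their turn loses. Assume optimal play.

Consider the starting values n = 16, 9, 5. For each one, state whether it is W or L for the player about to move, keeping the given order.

Build the W/L table. Terminal = L. A non-terminal position is W if it has a move to some L; otherwise it is L.
n=0: no move → L
n=1: no move → L
n=2: W (go to 0, an L position)
n=3: W (go to 0, an L position)
n=4: L (options 2(W), 3(W) are all W)
n=5: W (go to 0, an L position)
n=6: W (go to 4, an L position)
n=7: W (go to 0, an L position)
n=8: W (go to 4, an L position)
n=9: L (options 6(W), 8(W) are all W)
n=10: W (go to 9, an L position)
n=11: W (go to 0, an L position)
n=12: W (go to 9, an L position)
n=13: W (go to 0, an L position)
n=14: L (options 7(W), 12(W), 13(W) are all W)
n=15: W (go to 14, an L position)
n=16: W (go to 14, an L position)

16: W, 9: L, 5: W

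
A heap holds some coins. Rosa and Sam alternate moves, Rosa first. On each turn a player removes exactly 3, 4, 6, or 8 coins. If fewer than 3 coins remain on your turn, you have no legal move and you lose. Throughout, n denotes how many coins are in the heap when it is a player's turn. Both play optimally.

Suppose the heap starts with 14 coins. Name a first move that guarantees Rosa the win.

Remove 3, leaving 11.

Classify positions by backward induction: terminal positions (no move available) are L. From any other position, the mover wins iff some move reaches an L.
n=0: no move → L
n=1: no move → L
n=2: no move → L
n=3: reaches L-position 0 → W
n=4: reaches L-position 1 → W
n=5: reaches L-position 2 → W
n=6: reaches L-position 2 → W
n=7: reaches L-position 1 → W
n=8: reaches L-position 2 → W
n=9: reaches L-position 1 → W
n=10: reaches L-position 2 → W
n=11: only reaches 8(W), 7(W), 5(W), 3(W), all W → L
n=12: only reaches 9(W), 8(W), 6(W), 4(W), all W → L
n=13: only reaches 10(W), 9(W), 7(W), 5(W), all W → L
n=14: reaches L-position 11 → W
From 14, the L positions reachable in one move are: 11.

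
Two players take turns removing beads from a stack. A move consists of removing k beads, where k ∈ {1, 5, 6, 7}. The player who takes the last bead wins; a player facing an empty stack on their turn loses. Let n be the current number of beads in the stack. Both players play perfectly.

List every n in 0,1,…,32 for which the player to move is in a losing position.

0, 2, 4, 12, 14, 16, 24, 26, 28

Label each position W (a win for the player to move) or L (a loss). A position with no legal move is L; any other position is W exactly when some move reaches an L, and L when every move reaches a W.
n=0: no move → L
n=1: reaches L-position 0 → W
n=2: only reaches 1(W), which is W → L
n=3: reaches L-position 2 → W
n=4: only reaches 3(W), which is W → L
n=5: reaches L-position 4 → W
n=6: reaches L-position 0 → W
n=7: reaches L-position 2 → W
n=8: reaches L-position 2 → W
n=9: reaches L-position 4 → W
n=10: reaches L-position 4 → W
n=11: reaches L-position 4 → W
n=12: only reaches 11(W), 7(W), 6(W), 5(W), all W → L
n=13: reaches L-position 12 → W
n=14: only reaches 13(W), 9(W), 8(W), 7(W), all W → L
n=15: reaches L-position 14 → W
n=16: only reaches 15(W), 11(W), 10(W), 9(W), all W → L
n=17: reaches L-position 16 → W
n=18: reaches L-position 12 → W
n=19: reaches L-position 14 → W
n=20: reaches L-position 14 → W
n=21: reaches L-position 16 → W
n=22: reaches L-position 16 → W
n=23: reaches L-position 16 → W
n=24: only reaches 23(W), 19(W), 18(W), 17(W), all W → L
n=25: reaches L-position 24 → W
n=26: only reaches 25(W), 21(W), 20(W), 19(W), all W → L
n=27: reaches L-position 26 → W
n=28: only reaches 27(W), 23(W), 22(W), 21(W), all W → L
n=29: reaches L-position 28 → W
n=30: reaches L-position 24 → W
n=31: reaches L-position 26 → W
n=32: reaches L-position 26 → W
The losing starting values of n are exactly the entries labelled L in this table (9 of them).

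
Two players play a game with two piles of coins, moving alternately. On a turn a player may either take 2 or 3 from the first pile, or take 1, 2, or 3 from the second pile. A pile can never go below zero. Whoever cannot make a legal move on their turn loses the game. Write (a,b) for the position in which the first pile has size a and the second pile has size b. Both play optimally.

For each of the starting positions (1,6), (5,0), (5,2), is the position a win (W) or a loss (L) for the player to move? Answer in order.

Positions with no move are L. A position that does have a move is losing for the player to move precisely when every available move leads to a winning position for the opponent. Fill in the labels:
No move ever increases a pile, so every position that can arise here has a ≤ 5 and b ≤ 6; it is enough to label the cells with 0 ≤ a ≤ 5 and 0 ≤ b ≤ 6.
Every move lowers a or b (never raises either), so fill the grid row by row in increasing a, and left to right within a row: each cell's successors are then already labelled.
      b=0  b=1  b=2  b=3  b=4  b=5  b=6
a=0:    L    W    W    W    L    W    W
a=1:    L    W    W    W    L    W    W
a=2:    W    L    W    W    W    L    W
a=3:    W    L    W    W    W    L    W
a=4:    W    W    L    W    W    W    L
a=5:    L    W    W    W    L    W    W
Cells with no legal move (terminal, hence L): (0,0), (1,0).
The remaining L cells, each justified by listing all of its moves:
(0,4): moves to (0,3)(W), (0,2)(W), (0,1)(W); every one is W ⇒ L
(1,4): moves to (1,3)(W), (1,2)(W), (1,1)(W); every one is W ⇒ L
(2,1): moves to (0,1)(W), (2,0)(W); every one is W ⇒ L
(2,5): moves to (0,5)(W), (2,4)(W), (2,3)(W), (2,2)(W); every one is W ⇒ L
(3,1): moves to (1,1)(W), (0,1)(W), (3,0)(W); every one is W ⇒ L
(3,5): moves to (1,5)(W), (0,5)(W), (3,4)(W), (3,3)(W), (3,2)(W); every one is W ⇒ L
(4,2): moves to (2,2)(W), (1,2)(W), (4,1)(W), (4,0)(W); every one is W ⇒ L
(4,6): moves to (2,6)(W), (1,6)(W), (4,5)(W), (4,4)(W), (4,3)(W); every one is W ⇒ L
(5,0): moves to (3,0)(W), (2,0)(W); every one is W ⇒ L
(5,4): moves to (3,4)(W), (2,4)(W), (5,3)(W), (5,2)(W), (5,1)(W); every one is W ⇒ L
Every other cell has at least one move into one of the L cells above, so it is W.
(1,6): the move to (1,4) reaches an L cell, so W
(5,0): one of the L cells justified above, so L
(5,2): the move to (5,0) reaches an L cell, so W

(1,6): W, (5,0): L, (5,2): W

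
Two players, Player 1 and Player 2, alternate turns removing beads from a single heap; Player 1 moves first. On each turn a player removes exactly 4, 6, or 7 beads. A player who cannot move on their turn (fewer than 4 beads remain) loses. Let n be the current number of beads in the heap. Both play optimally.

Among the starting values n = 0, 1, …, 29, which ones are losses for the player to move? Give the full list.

0, 1, 2, 3, 11, 12, 13, 14, 22, 23, 24, 25

Work bottom-up. With no move the player to move loses. Otherwise the position is W if at least one move leads to an L position for the opponent, and L if every move leads to a W.
n=0: no move → L
n=1: no move → L
n=2: no move → L
n=3: no move → L
n=4: →0(L), so W
n=5: →1(L), so W
n=6: →2(L), so W
n=7: →3(L), so W
n=8: →2(L), so W
n=9: →3(L), so W
n=10: →3(L), so W
n=11: →7(W), 5(W), 4(W) — all W, so L
n=12: →8(W), 6(W), 5(W) — all W, so L
n=13: →9(W), 7(W), 6(W) — all W, so L
n=14: →10(W), 8(W), 7(W) — all W, so L
n=15: →11(L), so W
n=16: →12(L), so W
n=17: →13(L), so W
n=18: →14(L), so W
n=19: →13(L), so W
n=20: →14(L), so W
n=21: →14(L), so W
n=22: →18(W), 16(W), 15(W) — all W, so L
n=23: →19(W), 17(W), 16(W) — all W, so L
n=24: →20(W), 18(W), 17(W) — all W, so L
n=25: →21(W), 19(W), 18(W) — all W, so L
n=26: →22(L), so W
n=27: →23(L), so W
n=28: →24(L), so W
n=29: →25(L), so W
The losing starting values of n are exactly the entries labelled L in this table (12 of them).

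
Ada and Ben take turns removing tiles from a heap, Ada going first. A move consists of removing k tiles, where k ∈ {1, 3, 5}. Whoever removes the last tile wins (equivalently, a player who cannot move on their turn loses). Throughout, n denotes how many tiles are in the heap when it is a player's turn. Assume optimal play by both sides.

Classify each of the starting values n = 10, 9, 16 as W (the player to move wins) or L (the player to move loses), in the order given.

10: L, 9: W, 16: L

Positions with no move are L. A position that does have a move is losing for the player to move precisely when every available move leads to a winning position for the opponent. Fill in the labels:
n=0: no move → L
n=1: reaches L-position 0 → W
n=2: only reaches 1(W), which is W → L
n=3: reaches L-position 2 → W
n=4: only reaches 3(W), 1(W), all W → L
n=5: reaches L-position 4 → W
n=6: only reaches 5(W), 3(W), 1(W), all W → L
n=7: reaches L-position 6 → W
n=8: only reaches 7(W), 5(W), 3(W), all W → L
n=9: reaches L-position 8 → W
n=10: only reaches 9(W), 7(W), 5(W), all W → L
n=11: reaches L-position 10 → W
n=12: only reaches 11(W), 9(W), 7(W), all W → L
n=13: reaches L-position 12 → W
n=14: only reaches 13(W), 11(W), 9(W), all W → L
n=15: reaches L-position 14 → W
n=16: only reaches 15(W), 13(W), 11(W), all W → L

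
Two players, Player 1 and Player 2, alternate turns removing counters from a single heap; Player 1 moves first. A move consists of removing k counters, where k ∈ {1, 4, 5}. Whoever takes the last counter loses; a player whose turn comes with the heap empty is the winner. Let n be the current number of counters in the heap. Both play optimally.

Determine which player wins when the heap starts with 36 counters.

Label each position W (a win for the player to move) or L (a loss). A position with no legal move is W; any other position is W exactly when some move reaches an L, and L when every move reaches a W.
n=0: no move; the opponent has just taken the last counter and therefore loses → W
n=1: L (sole option 0(W) is W)
n=2: W (go to 1, an L position)
n=3: L (sole option 2(W) is W)
n=4: W (go to 3, an L position)
n=5: W (go to 1, an L position)
n=6: W (go to 1, an L position)
n=7: W (go to 3, an L position)
n=8: W (go to 3, an L position)
n=9: L (options 8(W), 5(W), 4(W) are all W)
n=10: W (go to 9, an L position)
n=11: L (options 10(W), 7(W), 6(W) are all W)
n=12: W (go to 11, an L position)
n=13: W (go to 9, an L position)
n=14: W (go to 9, an L position)
n=15: W (go to 11, an L position)
n=16: W (go to 11, an L position)
n=17: L (options 16(W), 13(W), 12(W) are all W)
n=18: W (go to 17, an L position)
n=19: L (options 18(W), 15(W), 14(W) are all W)
n=20: W (go to 19, an L position)
n=21: W (go to 17, an L position)
n=22: W (go to 17, an L position)
n=23: W (go to 19, an L position)
n=24: W (go to 19, an L position)
n=25: L (options 24(W), 21(W), 20(W) are all W)
n=26: W (go to 25, an L position)
n=27: L (options 26(W), 23(W), 22(W) are all W)
n=28: W (go to 27, an L position)
n=29: W (go to 25, an L position)
n=30: W (go to 25, an L position)
n=31: W (go to 27, an L position)
n=32: W (go to 27, an L position)
n=33: L (options 32(W), 29(W), 28(W) are all W)
n=34: W (go to 33, an L position)
n=35: L (options 34(W), 31(W), 30(W) are all W)
n=36: W (go to 35, an L position)
The starting position 36 is W: Player 1 should remove 1, leaving 35, handing over an L position.

Player 1 wins.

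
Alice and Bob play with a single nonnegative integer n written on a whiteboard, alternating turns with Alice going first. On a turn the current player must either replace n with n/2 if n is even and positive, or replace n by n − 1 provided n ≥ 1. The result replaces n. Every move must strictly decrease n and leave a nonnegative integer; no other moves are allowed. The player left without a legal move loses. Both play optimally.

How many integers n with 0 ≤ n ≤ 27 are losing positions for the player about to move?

14

Use the standard recursion: the mover loses at a terminal position; elsewhere, the mover wins exactly when some move hands the opponent an L position.
n=0: no move → L
n=1: reaches L-position 0 → W
n=2: only reaches 1(W), which is W → L
n=3: reaches L-position 2 → W
n=4: reaches L-position 2 → W
n=5: only reaches 4(W), which is W → L
n=6: reaches L-position 5 → W
n=7: only reaches 6(W), which is W → L
n=8: reaches L-position 7 → W
n=9: only reaches 8(W), which is W → L
n=10: reaches L-position 5 → W
n=11: only reaches 10(W), which is W → L
n=12: reaches L-position 11 → W
n=13: only reaches 12(W), which is W → L
n=14: reaches L-position 7 → W
n=15: only reaches 14(W), which is W → L
n=16: reaches L-position 15 → W
n=17: only reaches 16(W), which is W → L
n=18: reaches L-position 9 → W
n=19: only reaches 18(W), which is W → L
n=20: reaches L-position 19 → W
n=21: only reaches 20(W), which is W → L
n=22: reaches L-position 11 → W
n=23: only reaches 22(W), which is W → L
n=24: reaches L-position 23 → W
n=25: only reaches 24(W), which is W → L
n=26: reaches L-position 13 → W
n=27: only reaches 26(W), which is W → L
L entries with 0 ≤ n ≤ 27: n = 0, 2, 5, 7, 9, 11, 13, 15, 17, 19, 21, 23, 25, 27; that makes 14.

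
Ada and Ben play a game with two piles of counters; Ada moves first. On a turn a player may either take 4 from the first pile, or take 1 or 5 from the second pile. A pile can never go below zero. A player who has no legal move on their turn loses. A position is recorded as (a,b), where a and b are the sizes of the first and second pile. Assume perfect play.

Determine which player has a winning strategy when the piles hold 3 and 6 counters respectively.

Ben wins.

Compute win/loss labels from the base case upward. A position with no move is L. Any other position is W if it can reach an L in one move, else L.
No move ever increases a pile, so every position that can arise here has a ≤ 3 and b ≤ 6; it is enough to label the cells with 0 ≤ a ≤ 3 and 0 ≤ b ≤ 6.
Every move lowers a or b (never raises either), so fill the grid row by row in increasing a, and left to right within a row: each cell's successors are then already labelled.
      b=0  b=1  b=2  b=3  b=4  b=5  b=6
a=0:    L    W    L    W    L    W    L
a=1:    L    W    L    W    L    W    L
a=2:    L    W    L    W    L    W    L
a=3:    L    W    L    W    L    W    L
Cells with no legal move (terminal, hence L): (0,0), (1,0), (2,0), (3,0).
The remaining L cells, each justified by listing all of its moves:
(0,2): L (sole option (0,1)(W) is W)
(0,4): L (sole option (0,3)(W) is W)
(0,6): L (options (0,5)(W), (0,1)(W) are all W)
(1,2): L (sole option (1,1)(W) is W)
(1,4): L (sole option (1,3)(W) is W)
(1,6): L (options (1,5)(W), (1,1)(W) are all W)
(2,2): L (sole option (2,1)(W) is W)
(2,4): L (sole option (2,3)(W) is W)
(2,6): L (options (2,5)(W), (2,1)(W) are all W)
(3,2): L (sole option (3,1)(W) is W)
(3,4): L (sole option (3,3)(W) is W)
(3,6): L (options (3,5)(W), (3,1)(W) are all W)
Every other cell has at least one move into one of the L cells above, so it is W.
Every move from (3,6) reaches a W position, so the mover loses.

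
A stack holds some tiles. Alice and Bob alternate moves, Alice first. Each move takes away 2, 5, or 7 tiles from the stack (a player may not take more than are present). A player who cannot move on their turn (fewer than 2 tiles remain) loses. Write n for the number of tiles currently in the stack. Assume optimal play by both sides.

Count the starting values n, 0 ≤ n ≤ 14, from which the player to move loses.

Label each position W (a win for the player to move) or L (a loss). A position with no legal move is L; any other position is W exactly when some move reaches an L, and L when every move reaches a W.
n=0: no move → L
n=1: no move → L
n=2: W (go to 0, an L position)
n=3: W (go to 1, an L position)
n=4: L (sole option 2(W) is W)
n=5: W (go to 0, an L position)
n=6: W (go to 4, an L position)
n=7: W (go to 0, an L position)
n=8: W (go to 1, an L position)
n=9: W (go to 4, an L position)
n=10: L (options 8(W), 5(W), 3(W) are all W)
n=11: W (go to 4, an L position)
n=12: W (go to 10, an L position)
n=13: L (options 11(W), 8(W), 6(W) are all W)
n=14: L (options 12(W), 9(W), 7(W) are all W)
L entries with 0 ≤ n ≤ 14: n = 0, 1, 4, 10, 13, 14; that makes 6.

6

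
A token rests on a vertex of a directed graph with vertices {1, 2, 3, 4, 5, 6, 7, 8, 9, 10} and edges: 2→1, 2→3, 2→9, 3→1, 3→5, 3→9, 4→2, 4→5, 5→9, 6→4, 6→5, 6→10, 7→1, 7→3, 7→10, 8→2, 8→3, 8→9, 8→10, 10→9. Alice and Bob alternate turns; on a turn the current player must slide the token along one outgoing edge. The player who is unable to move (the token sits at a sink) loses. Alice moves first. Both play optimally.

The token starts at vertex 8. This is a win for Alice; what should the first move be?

Move to 9.

Build the W/L table. Terminal = L. A non-terminal position is W if it has a move to some L; otherwise it is L.
Every edge goes from a vertex to one that appears earlier in the order 9, 1, 5, 3, 2, 4, 10, 7, 6, 8, so processing vertices in that order labels each vertex after all of its successors.
9: no outgoing edge → L
1: no outgoing edge → L
5: W (go to 9, an L position)
3: W (go to 1, an L position)
2: W (go to 1, an L position)
4: L (options 2(W), 5(W) are all W)
10: W (go to 9, an L position)
7: W (go to 1, an L position)
6: W (go to 4, an L position)
8: W (go to 9, an L position)
From 8, the L positions reachable in one move are: 9.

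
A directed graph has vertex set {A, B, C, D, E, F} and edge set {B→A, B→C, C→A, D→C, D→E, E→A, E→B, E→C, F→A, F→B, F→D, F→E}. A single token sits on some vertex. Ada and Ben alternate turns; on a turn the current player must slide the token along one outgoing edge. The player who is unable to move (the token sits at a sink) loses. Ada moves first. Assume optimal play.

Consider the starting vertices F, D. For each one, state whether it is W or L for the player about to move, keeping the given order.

F: W, D: L

Label each position W (a win for the player to move) or L (a loss). A position with no legal move is L; any other position is W exactly when some move reaches an L, and L when every move reaches a W.
Every edge goes from a vertex to one that appears earlier in the order A, C, B, E, D, F, so processing vertices in that order labels each vertex after all of its successors.
A: no outgoing edge → L
C: →A(L), so W
B: →A(L), so W
E: →A(L), so W
D: →E(W), C(W) — all W, so L
F: →D(L), so W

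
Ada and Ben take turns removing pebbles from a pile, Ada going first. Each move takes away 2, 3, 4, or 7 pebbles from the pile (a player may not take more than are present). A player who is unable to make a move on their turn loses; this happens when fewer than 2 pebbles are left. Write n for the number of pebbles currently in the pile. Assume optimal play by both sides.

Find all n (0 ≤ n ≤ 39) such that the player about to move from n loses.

Classify positions by backward induction: terminal positions (no move available) are L. From any other position, the mover wins iff some move reaches an L.
n=0: no move → L
n=1: no move → L
n=2: W (go to 0, an L position)
n=3: W (go to 1, an L position)
n=4: W (go to 1, an L position)
n=5: W (go to 1, an L position)
n=6: L (options 4(W), 3(W), 2(W) are all W)
n=7: W (go to 0, an L position)
n=8: W (go to 6, an L position)
n=9: W (go to 6, an L position)
n=10: W (go to 6, an L position)
n=11: L (options 9(W), 8(W), 7(W), 4(W) are all W)
n=12: L (options 10(W), 9(W), 8(W), 5(W) are all W)
n=13: W (go to 11, an L position)
n=14: W (go to 12, an L position)
n=15: W (go to 12, an L position)
n=16: W (go to 12, an L position)
n=17: L (options 15(W), 14(W), 13(W), 10(W) are all W)
n=18: W (go to 11, an L position)
n=19: W (go to 17, an L position)
n=20: W (go to 17, an L position)
n=21: W (go to 17, an L position)
n=22: L (options 20(W), 19(W), 18(W), 15(W) are all W)
n=23: L (options 21(W), 20(W), 19(W), 16(W) are all W)
n=24: W (go to 22, an L position)
n=25: W (go to 23, an L position)
n=26: W (go to 23, an L position)
n=27: W (go to 23, an L position)
n=28: L (options 26(W), 25(W), 24(W), 21(W) are all W)
n=29: W (go to 22, an L position)
n=30: W (go to 28, an L position)
n=31: W (go to 28, an L position)
n=32: W (go to 28, an L position)
n=33: L (options 31(W), 30(W), 29(W), 26(W) are all W)
n=34: L (options 32(W), 31(W), 30(W), 27(W) are all W)
n=35: W (go to 33, an L position)
n=36: W (go to 34, an L position)
n=37: W (go to 34, an L position)
n=38: W (go to 34, an L position)
n=39: L (options 37(W), 36(W), 35(W), 32(W) are all W)
The losing starting values of n are exactly the entries labelled L in this table (12 of them).

0, 1, 6, 11, 12, 17, 22, 23, 28, 33, 34, 39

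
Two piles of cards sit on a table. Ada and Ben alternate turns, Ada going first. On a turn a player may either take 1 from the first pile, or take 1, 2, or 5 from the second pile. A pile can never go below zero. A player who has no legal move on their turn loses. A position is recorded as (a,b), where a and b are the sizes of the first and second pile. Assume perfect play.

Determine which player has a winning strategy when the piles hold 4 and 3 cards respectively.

Classify positions by backward induction: terminal positions (no move available) are L. From any other position, the mover wins iff some move reaches an L.
No move ever increases a pile, so every position that can arise here has a ≤ 4 and b ≤ 3; it is enough to label the cells with 0 ≤ a ≤ 4 and 0 ≤ b ≤ 3.
Every move lowers a or b (never raises either), so fill the grid row by row in increasing a, and left to right within a row: each cell's successors are then already labelled.
      b=0  b=1  b=2  b=3
a=0:    L    W    W    L
a=1:    W    L    W    W
a=2:    L    W    W    L
a=3:    W    L    W    W
a=4:    L    W    W    L
Cells with no legal move (terminal, hence L): (0,0).
The remaining L cells, each justified by listing all of its moves:
(0,3): →(0,2)(W), (0,1)(W) — all W, so L
(1,1): →(0,1)(W), (1,0)(W) — all W, so L
(2,0): →(1,0)(W) only, which is W, so L
(2,3): →(1,3)(W), (2,2)(W), (2,1)(W) — all W, so L
(3,1): →(2,1)(W), (3,0)(W) — all W, so L
(4,0): →(3,0)(W) only, which is W, so L
(4,3): →(3,3)(W), (4,2)(W), (4,1)(W) — all W, so L
Every other cell has at least one move into one of the L cells above, so it is W.
Every move from (4,3) reaches a W position, so the mover loses.

Ben wins.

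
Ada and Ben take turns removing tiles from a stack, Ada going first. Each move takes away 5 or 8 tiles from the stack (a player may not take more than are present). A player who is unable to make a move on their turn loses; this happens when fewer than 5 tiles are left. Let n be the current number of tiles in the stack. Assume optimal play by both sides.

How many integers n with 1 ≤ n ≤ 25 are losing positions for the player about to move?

9

Label each position W (a win for the player to move) or L (a loss). A position with no legal move is L; any other position is W exactly when some move reaches an L, and L when every move reaches a W.
n=0: no move → L
n=1: no move → L
n=2: no move → L
n=3: no move → L
n=4: no move → L
n=5: →0(L), so W
n=6: →1(L), so W
n=7: →2(L), so W
n=8: →3(L), so W
n=9: →4(L), so W
n=10: →2(L), so W
n=11: →3(L), so W
n=12: →4(L), so W
n=13: →8(W), 5(W) — all W, so L
n=14: →9(W), 6(W) — all W, so L
n=15: →10(W), 7(W) — all W, so L
n=16: →11(W), 8(W) — all W, so L
n=17: →12(W), 9(W) — all W, so L
n=18: →13(L), so W
n=19: →14(L), so W
n=20: →15(L), so W
n=21: →16(L), so W
n=22: →17(L), so W
n=23: →15(L), so W
n=24: →16(L), so W
n=25: →17(L), so W
L entries with 1 ≤ n ≤ 25 (n=0 is outside the asked range and is not counted): n = 1, 2, 3, 4, 13, 14, 15, 16, 17; that makes 9.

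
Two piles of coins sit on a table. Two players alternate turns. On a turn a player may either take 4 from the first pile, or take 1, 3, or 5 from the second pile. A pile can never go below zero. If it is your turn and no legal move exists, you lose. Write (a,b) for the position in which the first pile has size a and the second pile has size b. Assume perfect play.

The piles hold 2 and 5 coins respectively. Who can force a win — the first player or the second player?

Work bottom-up. With no move the player to move loses. Otherwise the position is W if at least one move leads to an L position for the opponent, and L if every move leads to a W.
No move ever increases a pile, so every position that can arise here has a ≤ 2 and b ≤ 5; it is enough to label the cells with 0 ≤ a ≤ 2 and 0 ≤ b ≤ 5.
Every move lowers a or b (never raises either), so fill the grid row by row in increasing a, and left to right within a row: each cell's successors are then already labelled.
      b=0  b=1  b=2  b=3  b=4  b=5
a=0:    L    W    L    W    L    W
a=1:    L    W    L    W    L    W
a=2:    L    W    L    W    L    W
Cells with no legal move (terminal, hence L): (0,0), (1,0), (2,0).
The remaining L cells, each justified by listing all of its moves:
(0,2): →(0,1)(W) only, which is W, so L
(0,4): →(0,3)(W), (0,1)(W) — all W, so L
(1,2): →(1,1)(W) only, which is W, so L
(1,4): →(1,3)(W), (1,1)(W) — all W, so L
(2,2): →(2,1)(W) only, which is W, so L
(2,4): →(2,3)(W), (2,1)(W) — all W, so L
Every other cell has at least one move into one of the L cells above, so it is W.
From (2,5) the player to move can move to (2,4), reaching an L position.

The first player wins.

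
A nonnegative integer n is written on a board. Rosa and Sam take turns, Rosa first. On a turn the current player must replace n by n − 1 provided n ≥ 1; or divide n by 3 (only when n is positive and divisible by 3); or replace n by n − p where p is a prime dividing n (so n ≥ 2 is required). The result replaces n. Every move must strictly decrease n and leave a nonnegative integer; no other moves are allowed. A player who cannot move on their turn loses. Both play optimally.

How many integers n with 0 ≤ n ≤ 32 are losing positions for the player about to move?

Positions with no move are L. A position that does have a move is losing for the player to move precisely when every available move leads to a winning position for the opponent. Fill in the labels:
n=0: no move → L
n=1: →0(L), so W
n=2: →0(L), so W
n=3: →0(L), so W
n=4: →2(W), 3(W) — all W, so L
n=5: →0(L), so W
n=6: →4(L), so W
n=7: →0(L), so W
n=8: →6(W), 7(W) — all W, so L
n=9: →8(L), so W
n=10: →8(L), so W
n=11: →0(L), so W
n=12: →4(L), so W
n=13: →0(L), so W
n=14: →7(W), 12(W), 13(W) — all W, so L
n=15: →14(L), so W
n=16: →14(L), so W
n=17: →0(L), so W
n=18: →6(W), 15(W), 16(W), 17(W) — all W, so L
n=19: →0(L), so W
n=20: →18(L), so W
n=21: →14(L), so W
n=22: →11(W), 20(W), 21(W) — all W, so L
n=23: →0(L), so W
n=24: →8(L), so W
n=25: →20(W), 24(W) — all W, so L
n=26: →25(L), so W
n=27: →9(W), 24(W), 26(W) — all W, so L
n=28: →27(L), so W
n=29: →0(L), so W
n=30: →25(L), so W
n=31: →0(L), so W
n=32: →30(W), 31(W) — all W, so L
L entries with 0 ≤ n ≤ 32: n = 0, 4, 8, 14, 18, 22, 25, 27, 32; that makes 9.

9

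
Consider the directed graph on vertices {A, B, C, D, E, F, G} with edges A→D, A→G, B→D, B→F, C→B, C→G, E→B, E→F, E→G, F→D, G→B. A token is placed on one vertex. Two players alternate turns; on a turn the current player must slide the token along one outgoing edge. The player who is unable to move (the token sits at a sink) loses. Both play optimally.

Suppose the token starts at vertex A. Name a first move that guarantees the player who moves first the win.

Positions with no move are L. A position that does have a move is losing for the player to move precisely when every available move leads to a winning position for the opponent. Fill in the labels:
Every edge goes from a vertex to one that appears earlier in the order D, F, B, G, C, A, E, so processing vertices in that order labels each vertex after all of its successors.
D: no outgoing edge → L
F: can move to D, which is L ⇒ W
B: can move to D, which is L ⇒ W
G: the only move is to B(W), a W ⇒ L
C: can move to G, which is L ⇒ W
A: can move to G, which is L ⇒ W
E: can move to G, which is L ⇒ W
From A, the L positions reachable in one move are: G, D. Any move reaching one of these is winning.

Move to G.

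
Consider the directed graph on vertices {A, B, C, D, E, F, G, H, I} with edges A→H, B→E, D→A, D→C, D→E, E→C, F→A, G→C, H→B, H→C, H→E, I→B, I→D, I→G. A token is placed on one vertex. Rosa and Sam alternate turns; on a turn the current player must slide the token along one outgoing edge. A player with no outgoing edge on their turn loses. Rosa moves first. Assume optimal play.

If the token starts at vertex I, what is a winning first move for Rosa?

Move to B.

Use the standard recursion: the mover loses at a terminal position; elsewhere, the mover wins exactly when some move hands the opponent an L position.
Every edge goes from a vertex to one that appears earlier in the order C, E, B, H, A, G, D, I, F, so processing vertices in that order labels each vertex after all of its successors.
C: no outgoing edge → L
E: →C(L), so W
B: →E(W) only, which is W, so L
H: →B(L), so W
A: →H(W) only, which is W, so L
G: →C(L), so W
D: →A(L), so W
I: →B(L), so W
F: →A(L), so W
From I, the L positions reachable in one move are: B.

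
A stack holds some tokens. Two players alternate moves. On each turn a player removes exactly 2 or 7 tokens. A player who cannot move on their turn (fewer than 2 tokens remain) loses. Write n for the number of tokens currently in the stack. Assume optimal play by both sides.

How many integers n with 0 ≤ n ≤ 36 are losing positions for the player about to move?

Work bottom-up. With no move the player to move loses. Otherwise the position is W if at least one move leads to an L position for the opponent, and L if every move leads to a W.
n=0: no move → L
n=1: no move → L
n=2: reaches L-position 0 → W
n=3: reaches L-position 1 → W
n=4: only reaches 2(W), which is W → L
n=5: only reaches 3(W), which is W → L
n=6: reaches L-position 4 → W
n=7: reaches L-position 5 → W
n=8: reaches L-position 1 → W
n=9: only reaches 7(W), 2(W), all W → L
n=10: only reaches 8(W), 3(W), all W → L
n=11: reaches L-position 9 → W
n=12: reaches L-position 10 → W
n=13: only reaches 11(W), 6(W), all W → L
n=14: only reaches 12(W), 7(W), all W → L
n=15: reaches L-position 13 → W
n=16: reaches L-position 14 → W
n=17: reaches L-position 10 → W
n=18: only reaches 16(W), 11(W), all W → L
n=19: only reaches 17(W), 12(W), all W → L
n=20: reaches L-position 18 → W
n=21: reaches L-position 19 → W
n=22: only reaches 20(W), 15(W), all W → L
n=23: only reaches 21(W), 16(W), all W → L
n=24: reaches L-position 22 → W
n=25: reaches L-position 23 → W
n=26: reaches L-position 19 → W
n=27: only reaches 25(W), 20(W), all W → L
n=28: only reaches 26(W), 21(W), all W → L
n=29: reaches L-position 27 → W
n=30: reaches L-position 28 → W
n=31: only reaches 29(W), 24(W), all W → L
n=32: only reaches 30(W), 25(W), all W → L
n=33: reaches L-position 31 → W
n=34: reaches L-position 32 → W
n=35: reaches L-position 28 → W
n=36: only reaches 34(W), 29(W), all W → L
L entries with 0 ≤ n ≤ 36: n = 0, 1, 4, 5, 9, 10, 13, 14, 18, 19, 22, 23, 27, 28, 31, 32, 36; that makes 17.

17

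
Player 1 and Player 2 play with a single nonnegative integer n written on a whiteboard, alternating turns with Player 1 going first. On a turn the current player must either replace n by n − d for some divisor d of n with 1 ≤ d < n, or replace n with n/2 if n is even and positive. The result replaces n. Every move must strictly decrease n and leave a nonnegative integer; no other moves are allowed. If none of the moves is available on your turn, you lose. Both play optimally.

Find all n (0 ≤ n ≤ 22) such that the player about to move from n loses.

0, 1, 3, 5, 7, 9, 11, 13, 15, 17, 19, 21

Classify positions by backward induction: terminal positions (no move available) are L. From any other position, the mover wins iff some move reaches an L.
n=0: no move → L
n=1: no move → L
n=2: W (go to 1, an L position)
n=3: L (sole option 2(W) is W)
n=4: W (go to 3, an L position)
n=5: L (sole option 4(W) is W)
n=6: W (go to 3, an L position)
n=7: L (sole option 6(W) is W)
n=8: W (go to 7, an L position)
n=9: L (options 6(W), 8(W) are all W)
n=10: W (go to 5, an L position)
n=11: L (sole option 10(W) is W)
n=12: W (go to 9, an L position)
n=13: L (sole option 12(W) is W)
n=14: W (go to 7, an L position)
n=15: L (options 10(W), 12(W), 14(W) are all W)
n=16: W (go to 15, an L position)
n=17: L (sole option 16(W) is W)
n=18: W (go to 9, an L position)
n=19: L (sole option 18(W) is W)
n=20: W (go to 15, an L position)
n=21: L (options 14(W), 18(W), 20(W) are all W)
n=22: W (go to 11, an L position)
The losing starting values of n are exactly the entries labelled L in this table (12 of them).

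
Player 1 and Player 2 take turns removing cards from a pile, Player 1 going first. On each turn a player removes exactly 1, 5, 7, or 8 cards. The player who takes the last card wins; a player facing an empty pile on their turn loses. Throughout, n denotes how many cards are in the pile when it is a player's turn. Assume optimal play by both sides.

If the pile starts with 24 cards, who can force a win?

Player 1 wins.

Positions with no move are L. A position that does have a move is losing for the player to move precisely when every available move leads to a winning position for the opponent. Fill in the labels:
n=0: no move → L
n=1: →0(L), so W
n=2: →1(W) only, which is W, so L
n=3: →2(L), so W
n=4: →3(W) only, which is W, so L
n=5: →4(L), so W
n=6: →5(W), 1(W) — all W, so L
n=7: →6(L), so W
n=8: →0(L), so W
n=9: →4(L), so W
n=10: →2(L), so W
n=11: →6(L), so W
n=12: →4(L), so W
n=13: →6(L), so W
n=14: →6(L), so W
n=15: →14(W), 10(W), 8(W), 7(W) — all W, so L
n=16: →15(L), so W
n=17: →16(W), 12(W), 10(W), 9(W) — all W, so L
n=18: →17(L), so W
n=19: →18(W), 14(W), 12(W), 11(W) — all W, so L
n=20: →19(L), so W
n=21: →20(W), 16(W), 14(W), 13(W) — all W, so L
n=22: →21(L), so W
n=23: →15(L), so W
n=24: →19(L), so W
The starting position 24 is W: Player 1 should remove 5, leaving 19, handing over an L position.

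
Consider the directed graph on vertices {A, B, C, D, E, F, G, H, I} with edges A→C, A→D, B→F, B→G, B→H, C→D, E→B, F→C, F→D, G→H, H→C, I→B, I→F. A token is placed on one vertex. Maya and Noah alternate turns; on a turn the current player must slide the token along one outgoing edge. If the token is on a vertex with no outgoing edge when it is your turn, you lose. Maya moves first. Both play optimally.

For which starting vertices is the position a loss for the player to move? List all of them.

D, E, H, I

Classify positions by backward induction: terminal positions (no move available) are L. From any other position, the mover wins iff some move reaches an L.
Every edge goes from a vertex to one that appears earlier in the order D, C, H, G, F, B, E, A, I, so processing vertices in that order labels each vertex after all of its successors.
D: no outgoing edge → L
C: →D(L), so W
H: →C(W) only, which is W, so L
G: →H(L), so W
F: →D(L), so W
B: →H(L), so W
E: →B(W) only, which is W, so L
A: →D(L), so W
I: →B(W), F(W) — all W, so L
The losing starting vertices are exactly the entries labelled L in this table (4 of them).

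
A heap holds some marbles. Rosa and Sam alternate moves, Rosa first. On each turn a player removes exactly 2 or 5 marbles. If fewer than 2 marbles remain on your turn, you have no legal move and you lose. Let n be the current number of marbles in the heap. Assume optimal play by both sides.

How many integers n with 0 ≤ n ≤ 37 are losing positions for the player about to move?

Work bottom-up. With no move the player to move loses. Otherwise the position is W if at least one move leads to an L position for the opponent, and L if every move leads to a W.
n=0: no move → L
n=1: no move → L
n=2: W (go to 0, an L position)
n=3: W (go to 1, an L position)
n=4: L (sole option 2(W) is W)
n=5: W (go to 0, an L position)
n=6: W (go to 4, an L position)
n=7: L (options 5(W), 2(W) are all W)
n=8: L (options 6(W), 3(W) are all W)
n=9: W (go to 7, an L position)
n=10: W (go to 8, an L position)
n=11: L (options 9(W), 6(W) are all W)
n=12: W (go to 7, an L position)
n=13: W (go to 11, an L position)
n=14: L (options 12(W), 9(W) are all W)
n=15: L (options 13(W), 10(W) are all W)
n=16: W (go to 14, an L position)
n=17: W (go to 15, an L position)
n=18: L (options 16(W), 13(W) are all W)
n=19: W (go to 14, an L position)
n=20: W (go to 18, an L position)
n=21: L (options 19(W), 16(W) are all W)
n=22: L (options 20(W), 17(W) are all W)
n=23: W (go to 21, an L position)
n=24: W (go to 22, an L position)
n=25: L (options 23(W), 20(W) are all W)
n=26: W (go to 21, an L position)
n=27: W (go to 25, an L position)
n=28: L (options 26(W), 23(W) are all W)
n=29: L (options 27(W), 24(W) are all W)
n=30: W (go to 28, an L position)
n=31: W (go to 29, an L position)
n=32: L (options 30(W), 27(W) are all W)
n=33: W (go to 28, an L position)
n=34: W (go to 32, an L position)
n=35: L (options 33(W), 30(W) are all W)
n=36: L (options 34(W), 31(W) are all W)
n=37: W (go to 35, an L position)
L entries with 0 ≤ n ≤ 37: n = 0, 1, 4, 7, 8, 11, 14, 15, 18, 21, 22, 25, 28, 29, 32, 35, 36; that makes 17.

17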